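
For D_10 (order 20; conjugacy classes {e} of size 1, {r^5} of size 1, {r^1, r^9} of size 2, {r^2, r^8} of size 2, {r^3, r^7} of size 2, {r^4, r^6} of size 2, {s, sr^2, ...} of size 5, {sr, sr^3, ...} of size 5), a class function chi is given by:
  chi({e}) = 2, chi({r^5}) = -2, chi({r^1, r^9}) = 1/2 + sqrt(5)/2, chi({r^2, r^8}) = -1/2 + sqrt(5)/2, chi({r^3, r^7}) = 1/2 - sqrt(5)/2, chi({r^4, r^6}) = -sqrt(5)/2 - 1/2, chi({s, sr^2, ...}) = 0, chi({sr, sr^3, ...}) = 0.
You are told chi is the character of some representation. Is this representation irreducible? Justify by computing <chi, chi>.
Irreducible: <chi, chi> = 1.

Justification: <chi, chi> = (1/|G|) sum_C |C| * |chi(C)|^2 = (1/20)[1*|2|^2 + 1*|-2|^2 + 2*|1/2 + sqrt(5)/2|^2 + 2*|-1/2 + sqrt(5)/2|^2 + 2*|1/2 - sqrt(5)/2|^2 + 2*|-sqrt(5)/2 - 1/2|^2 + 5*|0|^2 + 5*|0|^2]
  = (1/20)[(4) + (4) + (sqrt(5) + 3) + (3 - sqrt(5)) + (3 - sqrt(5)) + (sqrt(5) + 3) + (0) + (0)] = 20/20 = 1.
A character is irreducible iff <chi, chi> = 1, so this representation is irreducible.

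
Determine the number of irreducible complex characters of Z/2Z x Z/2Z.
4

Argument: The number of irreducible complex representations of a finite group equals its number of conjugacy classes. Z/2Z x Z/2Z is abelian of order 4, so every element is its own conjugacy class: 4 classes, so Z/2Z x Z/2Z (order 4) has exactly 4 irreducible complex representations.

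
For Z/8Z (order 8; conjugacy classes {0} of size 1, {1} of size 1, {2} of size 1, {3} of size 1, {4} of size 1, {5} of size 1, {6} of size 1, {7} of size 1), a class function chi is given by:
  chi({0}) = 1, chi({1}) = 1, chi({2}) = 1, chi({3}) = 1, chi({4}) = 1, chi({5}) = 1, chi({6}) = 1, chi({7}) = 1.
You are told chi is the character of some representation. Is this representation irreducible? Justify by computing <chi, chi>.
Irreducible: <chi, chi> = 1.

Derivation: <chi, chi> = (1/|G|) sum_C |C| * |chi(C)|^2 = (1/8)[1*|1|^2 + 1*|1|^2 + 1*|1|^2 + 1*|1|^2 + 1*|1|^2 + 1*|1|^2 + 1*|1|^2 + 1*|1|^2]
  = (1/8)[(1) + (1) + (1) + (1) + (1) + (1) + (1) + (1)] = 8/8 = 1.
(Exp terms are combined using exp(i*s)*conj(exp(i*t)) = exp(i*(s-t)), and sums of them are collapsed using the identity that for every m > 1 the m distinct m-th roots of unity sum to 0, e.g. 1 + exp(2*I*pi/3) + exp(-2*I*pi/3) = 0.)
A character is irreducible iff <chi, chi> = 1, so this representation is irreducible.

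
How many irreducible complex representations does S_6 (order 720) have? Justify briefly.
11

Details: The number of irreducible complex representations of a finite group equals its number of conjugacy classes. Conjugacy classes in S_6 correspond to cycle types, i.e. partitions of 6; there are p(6) = 11 of them, so S_6 (order 720) has exactly 11 irreducible complex representations.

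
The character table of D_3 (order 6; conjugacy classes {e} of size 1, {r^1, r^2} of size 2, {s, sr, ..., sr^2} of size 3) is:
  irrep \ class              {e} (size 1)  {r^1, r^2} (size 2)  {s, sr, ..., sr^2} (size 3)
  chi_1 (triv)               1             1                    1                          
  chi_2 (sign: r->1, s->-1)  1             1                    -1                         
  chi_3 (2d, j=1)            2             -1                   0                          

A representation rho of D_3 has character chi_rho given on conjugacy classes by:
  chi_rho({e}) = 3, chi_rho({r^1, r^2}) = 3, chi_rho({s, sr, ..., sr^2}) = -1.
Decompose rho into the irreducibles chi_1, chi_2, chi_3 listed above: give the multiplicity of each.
Multiplicities: chi_1: 1, chi_2: 2, chi_3: 0.

Explanation: Use <chi_rho, chi> = (1/|G|) sum_C |C| * chi_rho(C) * conj(chi(C)) with |G| = 6 for each irreducible chi in the table:
  <chi_rho, chi_1> = (1/6)[1*(3)*conj(1) + 2*(3)*conj(1) + 3*(-1)*conj(1)]
      = (1/6)[(3) + (6) + (-3)] = 6/6 = 1
  <chi_rho, chi_2> = (1/6)[1*(3)*conj(1) + 2*(3)*conj(1) + 3*(-1)*conj(-1)]
      = (1/6)[(3) + (6) + (3)] = 12/6 = 2
  <chi_rho, chi_3> = (1/6)[1*(3)*conj(2) + 2*(3)*conj(-1) + 3*(-1)*conj(0)]
      = (1/6)[(6) + (-6) + (0)] = 0/6 = 0
Dimension check: dim(rho) = sum (mult * dim) = 1*1 + 2*1 + 0*2 = 3 = chi_rho(e) = 3.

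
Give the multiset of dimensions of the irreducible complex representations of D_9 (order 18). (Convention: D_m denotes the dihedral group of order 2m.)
Dimensions: 1, 1, 2, 2, 2, 2

Why: There are 6 irreducibles (= number of conjugacy classes). Their dimensions d_i satisfy sum d_i^2 = |G| = 18: 1 + 1 + 4 + 4 + 4 + 4 = 18.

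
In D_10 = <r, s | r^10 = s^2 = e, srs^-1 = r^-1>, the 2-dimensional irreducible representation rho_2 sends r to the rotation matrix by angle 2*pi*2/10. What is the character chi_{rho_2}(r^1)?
chi_{rho_2}(r^1) = 2*cos(2*pi*2*1/10) = -1/2 + sqrt(5)/2

Details: rho_2(r^1) is rotation by angle 2*pi*2*1/10, whose trace is 2*cos(2*pi*2*1/10) = -1/2 + sqrt(5)/2.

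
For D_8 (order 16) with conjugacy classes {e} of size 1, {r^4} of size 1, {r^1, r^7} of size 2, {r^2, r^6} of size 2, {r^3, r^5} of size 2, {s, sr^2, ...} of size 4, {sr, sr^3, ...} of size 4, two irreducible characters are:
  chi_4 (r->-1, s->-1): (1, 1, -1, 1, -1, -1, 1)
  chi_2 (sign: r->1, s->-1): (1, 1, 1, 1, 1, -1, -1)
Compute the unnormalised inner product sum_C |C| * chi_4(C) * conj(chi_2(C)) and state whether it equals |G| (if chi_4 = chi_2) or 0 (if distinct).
Sum = 0; so <chi_4, chi_2> = 0 (distinct irreducibles are orthogonal).

Reasoning: Compute term by term over conjugacy classes (|C| * chi_4(C) * conj(chi_2(C))):
  1*(1)*conj(1) + 1*(1)*conj(1) + 2*(-1)*conj(1) + 2*(1)*conj(1) + 2*(-1)*conj(1) + 4*(-1)*conj(-1) + 4*(1)*conj(-1)
  = (1) + (1) + (-2) + (2) + (-2) + (4) + (-4)
  = 0.
Dividing by |G| = 16 gives 0/16 = 0, matching the row-orthogonality relation <chi_4, chi_2> = [chi_4 = chi_2].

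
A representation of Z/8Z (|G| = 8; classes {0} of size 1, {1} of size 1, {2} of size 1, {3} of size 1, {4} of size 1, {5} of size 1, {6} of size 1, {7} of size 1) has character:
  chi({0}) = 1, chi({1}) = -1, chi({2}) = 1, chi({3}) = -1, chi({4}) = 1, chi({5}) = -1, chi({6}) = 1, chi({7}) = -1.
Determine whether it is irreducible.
Irreducible: <chi, chi> = 1.

Solution. <chi, chi> = (1/|G|) sum_C |C| * |chi(C)|^2 = (1/8)[1*|1|^2 + 1*|-1|^2 + 1*|1|^2 + 1*|-1|^2 + 1*|1|^2 + 1*|-1|^2 + 1*|1|^2 + 1*|-1|^2]
  = (1/8)[(1) + (1) + (1) + (1) + (1) + (1) + (1) + (1)] = 8/8 = 1.
(Exp terms are combined using exp(i*s)*conj(exp(i*t)) = exp(i*(s-t)), and sums of them are collapsed using the identity that for every m > 1 the m distinct m-th roots of unity sum to 0, e.g. 1 + exp(2*I*pi/3) + exp(-2*I*pi/3) = 0.)
A character is irreducible iff <chi, chi> = 1, so this representation is irreducible.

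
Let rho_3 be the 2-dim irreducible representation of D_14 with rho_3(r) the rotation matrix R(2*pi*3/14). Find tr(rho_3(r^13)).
chi_{rho_3}(r^13) = 2*cos(2*pi*3*13/14) = 2*cos(3*pi/7)

Details: rho_3(r^13) is rotation by angle 2*pi*3*13/14, whose trace is 2*cos(2*pi*3*13/14) = 2*cos(3*pi/7).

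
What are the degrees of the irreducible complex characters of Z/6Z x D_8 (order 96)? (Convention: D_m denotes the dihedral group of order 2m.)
Dimensions: 1, 1, 1, 1, 1, 1, 1, 1, 1, 1, 1, 1, 1, 1, 1, 1, 1, 1, 1, 1, 1, 1, 1, 1, 2, 2, 2, 2, 2, 2, 2, 2, 2, 2, 2, 2, 2, 2, 2, 2, 2, 2

Details: There are 42 irreducibles (= number of conjugacy classes). Their dimensions d_i satisfy sum d_i^2 = |G| = 96: 1 + 1 + 1 + 1 + 1 + 1 + 1 + 1 + 1 + 1 + 1 + 1 + 1 + 1 + 1 + 1 + 1 + 1 + 1 + 1 + 1 + 1 + 1 + 1 + 4 + 4 + 4 + 4 + 4 + 4 + 4 + 4 + 4 + 4 + 4 + 4 + 4 + 4 + 4 + 4 + 4 + 4 = 96. (For the product with Z/6Z: each of the 6 1-dim characters of Z/6Z tensors with each irrep of D_8, giving 6 copies of each D_8-dimension.)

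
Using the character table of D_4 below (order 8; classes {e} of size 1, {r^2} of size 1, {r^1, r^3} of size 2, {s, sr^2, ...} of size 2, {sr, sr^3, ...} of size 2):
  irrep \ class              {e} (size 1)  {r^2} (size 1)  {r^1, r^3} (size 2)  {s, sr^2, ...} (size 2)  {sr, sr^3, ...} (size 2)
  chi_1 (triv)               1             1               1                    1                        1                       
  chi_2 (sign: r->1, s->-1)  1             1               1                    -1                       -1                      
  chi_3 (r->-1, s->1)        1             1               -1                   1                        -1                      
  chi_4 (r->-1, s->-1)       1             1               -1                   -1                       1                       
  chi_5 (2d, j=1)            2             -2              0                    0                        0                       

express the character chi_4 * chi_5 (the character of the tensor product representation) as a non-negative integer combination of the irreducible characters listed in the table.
chi_4 tensor chi_5 = chi_5 (all other irreducibles have multiplicity 0).

Justification: The character of a tensor product is the pointwise product (chi_4 * chi_5)(C) = chi_4(C) * chi_5(C):
  {e}: (1)*(2), {r^2}: (1)*(-2), {r^1, r^3}: (-1)*(0), {s, sr^2, ...}: (-1)*(0), {sr, sr^3, ...}: (1)*(0)
so (chi_4 * chi_5) takes values
  {e} -> 2, {r^2} -> -2, {r^1, r^3} -> 0, {s, sr^2, ...} -> 0, {sr, sr^3, ...} -> 0.
Now take the inner product of this character with each irreducible chi from the table, <chi_4*chi_5, chi> = (1/8) sum_C |C| (chi_4*chi_5)(C) conj(chi(C)):
  <chi_4*chi_5, chi_1> = (1/8)[1*(2)*conj(1) + 1*(-2)*conj(1) + 2*(0)*conj(1) + 2*(0)*conj(1) + 2*(0)*conj(1)]
      = (1/8)[(2) + (-2) + (0) + (0) + (0)] = 0/8 = 0
  <chi_4*chi_5, chi_2> = (1/8)[1*(2)*conj(1) + 1*(-2)*conj(1) + 2*(0)*conj(1) + 2*(0)*conj(-1) + 2*(0)*conj(-1)]
      = (1/8)[(2) + (-2) + (0) + (0) + (0)] = 0/8 = 0
  <chi_4*chi_5, chi_3> = (1/8)[1*(2)*conj(1) + 1*(-2)*conj(1) + 2*(0)*conj(-1) + 2*(0)*conj(1) + 2*(0)*conj(-1)]
      = (1/8)[(2) + (-2) + (0) + (0) + (0)] = 0/8 = 0
  <chi_4*chi_5, chi_4> = (1/8)[1*(2)*conj(1) + 1*(-2)*conj(1) + 2*(0)*conj(-1) + 2*(0)*conj(-1) + 2*(0)*conj(1)]
      = (1/8)[(2) + (-2) + (0) + (0) + (0)] = 0/8 = 0
  <chi_4*chi_5, chi_5> = (1/8)[1*(2)*conj(2) + 1*(-2)*conj(-2) + 2*(0)*conj(0) + 2*(0)*conj(0) + 2*(0)*conj(0)]
      = (1/8)[(4) + (4) + (0) + (0) + (0)] = 8/8 = 1
Hence the multiplicities are chi_5: 1. Dimension check: dim(chi_4)*dim(chi_5) = 1*2 = 2 and sum (mult * dim) = 1*2 = 2.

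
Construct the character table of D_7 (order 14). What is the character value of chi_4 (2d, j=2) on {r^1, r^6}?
Conjugacy classes: {e} of size 1, {r^1, r^6} of size 2, {r^2, r^5} of size 2, {r^3, r^4} of size 2, {s, sr, ..., sr^6} of size 7.
Character table:
  irrep \ class              {e} (size 1)  {r^1, r^6} (size 2)  {r^2, r^5} (size 2)  {r^3, r^4} (size 2)  {s, sr, ..., sr^6} (size 7)
  chi_1 (triv)               1             1                    1                    1                    1                          
  chi_2 (sign: r->1, s->-1)  1             1                    1                    1                    -1                         
  chi_3 (2d, j=1)            2             2*cos(2*pi/7)        -2*cos(3*pi/7)       -2*cos(pi/7)         0                          
  chi_4 (2d, j=2)            2             -2*cos(3*pi/7)       -2*cos(pi/7)         2*cos(2*pi/7)        0                          
  chi_5 (2d, j=3)            2             -2*cos(pi/7)         2*cos(2*pi/7)        -2*cos(3*pi/7)       0                          

Spot check: chi_4 (2d, j=2) on {r^1, r^6} = -2*cos(3*pi/7).

Explanation: D_7 has order 2*7 = 14 with 5 conjugacy classes, hence 5 irreducibles. Sum of squared dims 1 + 1 + 4 + 4 + 4 = 14 = |G|. Linear characters come from the abelianisation; the 2-dimensional irreps have character r^k -> 2*cos(2*pi*j*k/7), reflections -> 0.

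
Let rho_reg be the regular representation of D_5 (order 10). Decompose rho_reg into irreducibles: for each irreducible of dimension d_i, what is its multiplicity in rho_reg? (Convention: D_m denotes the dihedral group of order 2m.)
Each irreducible V_i of dimension d_i appears with multiplicity d_i, i.e. rho_reg = (direct sum over all irreducibles V_i) d_i V_i. The irreducible dimensions for D_5 are 1, 1, 2, 2: 2 irreducibles of dimension 1, each with multiplicity 1; 2 irreducibles of dimension 2, each with multiplicity 2. Total dimension 2*1*1 + 2*2*2 = 10 = |G|.

General theorem: in the regular representation of a finite group G, each irreducible appears with multiplicity equal to its dimension. Check: dim(rho_reg) = sum d_i^2 = 1 + 1 + 4 + 4 = 10 = |G|.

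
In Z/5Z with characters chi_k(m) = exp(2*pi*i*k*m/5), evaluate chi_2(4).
chi_2(4) = zeta_5^8 = exp(-4*I*pi/5)

Reasoning: chi_2(4) = zeta_5^(2*4) = zeta_5^8. Since zeta_5^5 = 1, this equals zeta_5^3 = exp(2*pi*i*3/5) = exp(-4*I*pi/5).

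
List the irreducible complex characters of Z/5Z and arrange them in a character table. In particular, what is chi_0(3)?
Character table of Z/5Z (irreps indexed chi_0,...,chi_4 with chi_k(m) = zeta_5^(k*m), zeta_5 = exp(2*pi*i/5)):
  irrep \ class  {0} (size 1)  {1} (size 1)    {2} (size 1)    {3} (size 1)    {4} (size 1)  
  chi_0          1             1               1               1               1             
  chi_1          1             exp(2*I*pi/5)   exp(4*I*pi/5)   exp(-4*I*pi/5)  exp(-2*I*pi/5)
  chi_2          1             exp(4*I*pi/5)   exp(-2*I*pi/5)  exp(2*I*pi/5)   exp(-4*I*pi/5)
  chi_3          1             exp(-4*I*pi/5)  exp(2*I*pi/5)   exp(-2*I*pi/5)  exp(4*I*pi/5) 
  chi_4          1             exp(-2*I*pi/5)  exp(-4*I*pi/5)  exp(4*I*pi/5)   exp(2*I*pi/5) 

Spot check: chi_0(3) = zeta_5^(0*3) = zeta_5^0 = 1.

Proof sketch: Z/5Z is abelian, so all 5 irreducible complex representations are 1-dimensional. They are given by chi_k(m) = zeta_5^(k*m) for k = 0,...,4. Row orthogonality: sum_m chi_k(m) conj(chi_l(m)) = 5 * [k = l].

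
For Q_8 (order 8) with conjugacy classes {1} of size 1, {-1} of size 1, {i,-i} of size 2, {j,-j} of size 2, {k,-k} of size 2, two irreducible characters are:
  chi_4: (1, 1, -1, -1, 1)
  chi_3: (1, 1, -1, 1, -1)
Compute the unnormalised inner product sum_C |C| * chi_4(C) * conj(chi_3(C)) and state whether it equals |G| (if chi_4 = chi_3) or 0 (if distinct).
Sum = 0; so <chi_4, chi_3> = 0 (distinct irreducibles are orthogonal).

Details: Compute term by term over conjugacy classes (|C| * chi_4(C) * conj(chi_3(C))):
  1*(1)*conj(1) + 1*(1)*conj(1) + 2*(-1)*conj(-1) + 2*(-1)*conj(1) + 2*(1)*conj(-1)
  = (1) + (1) + (2) + (-2) + (-2)
  = 0.
Dividing by |G| = 8 gives 0/8 = 0, matching the row-orthogonality relation <chi_4, chi_3> = [chi_4 = chi_3].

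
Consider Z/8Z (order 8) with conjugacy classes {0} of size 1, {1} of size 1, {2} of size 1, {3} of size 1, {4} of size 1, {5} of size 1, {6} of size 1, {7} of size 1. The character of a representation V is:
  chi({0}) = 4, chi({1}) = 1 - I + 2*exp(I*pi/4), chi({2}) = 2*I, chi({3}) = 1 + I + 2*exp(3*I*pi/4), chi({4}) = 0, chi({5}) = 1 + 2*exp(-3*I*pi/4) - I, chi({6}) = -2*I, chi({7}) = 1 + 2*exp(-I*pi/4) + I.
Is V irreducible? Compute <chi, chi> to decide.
Not irreducible (reducible): <chi, chi> = 6 > 1.

Proof sketch: <chi, chi> = (1/|G|) sum_C |C| * |chi(C)|^2 = (1/8)[1*|4|^2 + 1*|1 - I + 2*exp(I*pi/4)|^2 + 1*|2*I|^2 + 1*|1 + I + 2*exp(3*I*pi/4)|^2 + 1*|0|^2 + 1*|1 + 2*exp(-3*I*pi/4) - I|^2 + 1*|-2*I|^2 + 1*|1 + 2*exp(-I*pi/4) + I|^2]
  = (1/8)[(16) + (6) + (4) + (6) + (0) + (6) + (4) + (6)] = 48/8 = 6.
(Exp terms are combined using exp(i*s)*conj(exp(i*t)) = exp(i*(s-t)), and sums of them are collapsed using the identity that for every m > 1 the m distinct m-th roots of unity sum to 0, e.g. 1 + exp(2*I*pi/3) + exp(-2*I*pi/3) = 0.)
A character is irreducible iff <chi, chi> = 1, so this representation is reducible.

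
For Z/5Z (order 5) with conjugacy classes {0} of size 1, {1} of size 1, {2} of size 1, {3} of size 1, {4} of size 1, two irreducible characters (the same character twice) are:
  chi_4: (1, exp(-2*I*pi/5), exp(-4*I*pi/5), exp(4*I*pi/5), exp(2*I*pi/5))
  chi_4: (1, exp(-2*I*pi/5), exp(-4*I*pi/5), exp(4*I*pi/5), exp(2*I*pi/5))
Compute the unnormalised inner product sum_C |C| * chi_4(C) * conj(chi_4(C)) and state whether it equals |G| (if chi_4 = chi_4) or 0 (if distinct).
Sum = 5 = |G| = 5; so <chi_4, chi_4> = 1 (norm-1 confirms irreducibility).

Argument: Compute term by term over conjugacy classes (|C| * chi_4(C) * conj(chi_4(C))):
  1*(1)*conj(1) + 1*(exp(-2*I*pi/5))*conj(exp(-2*I*pi/5)) + 1*(exp(-4*I*pi/5))*conj(exp(-4*I*pi/5)) + 1*(exp(4*I*pi/5))*conj(exp(4*I*pi/5)) + 1*(exp(2*I*pi/5))*conj(exp(2*I*pi/5))
  = (1) + (1) + (1) + (1) + (1)
  = 5.
(Exp terms are combined using exp(i*s)*conj(exp(i*t)) = exp(i*(s-t)), and sums of them are collapsed using the identity that for every m > 1 the m distinct m-th roots of unity sum to 0, e.g. 1 + exp(2*I*pi/3) + exp(-2*I*pi/3) = 0.)
Dividing by |G| = 5 gives 5/5 = 1, matching the row-orthogonality relation <chi_4, chi_4> = [chi_4 = chi_4].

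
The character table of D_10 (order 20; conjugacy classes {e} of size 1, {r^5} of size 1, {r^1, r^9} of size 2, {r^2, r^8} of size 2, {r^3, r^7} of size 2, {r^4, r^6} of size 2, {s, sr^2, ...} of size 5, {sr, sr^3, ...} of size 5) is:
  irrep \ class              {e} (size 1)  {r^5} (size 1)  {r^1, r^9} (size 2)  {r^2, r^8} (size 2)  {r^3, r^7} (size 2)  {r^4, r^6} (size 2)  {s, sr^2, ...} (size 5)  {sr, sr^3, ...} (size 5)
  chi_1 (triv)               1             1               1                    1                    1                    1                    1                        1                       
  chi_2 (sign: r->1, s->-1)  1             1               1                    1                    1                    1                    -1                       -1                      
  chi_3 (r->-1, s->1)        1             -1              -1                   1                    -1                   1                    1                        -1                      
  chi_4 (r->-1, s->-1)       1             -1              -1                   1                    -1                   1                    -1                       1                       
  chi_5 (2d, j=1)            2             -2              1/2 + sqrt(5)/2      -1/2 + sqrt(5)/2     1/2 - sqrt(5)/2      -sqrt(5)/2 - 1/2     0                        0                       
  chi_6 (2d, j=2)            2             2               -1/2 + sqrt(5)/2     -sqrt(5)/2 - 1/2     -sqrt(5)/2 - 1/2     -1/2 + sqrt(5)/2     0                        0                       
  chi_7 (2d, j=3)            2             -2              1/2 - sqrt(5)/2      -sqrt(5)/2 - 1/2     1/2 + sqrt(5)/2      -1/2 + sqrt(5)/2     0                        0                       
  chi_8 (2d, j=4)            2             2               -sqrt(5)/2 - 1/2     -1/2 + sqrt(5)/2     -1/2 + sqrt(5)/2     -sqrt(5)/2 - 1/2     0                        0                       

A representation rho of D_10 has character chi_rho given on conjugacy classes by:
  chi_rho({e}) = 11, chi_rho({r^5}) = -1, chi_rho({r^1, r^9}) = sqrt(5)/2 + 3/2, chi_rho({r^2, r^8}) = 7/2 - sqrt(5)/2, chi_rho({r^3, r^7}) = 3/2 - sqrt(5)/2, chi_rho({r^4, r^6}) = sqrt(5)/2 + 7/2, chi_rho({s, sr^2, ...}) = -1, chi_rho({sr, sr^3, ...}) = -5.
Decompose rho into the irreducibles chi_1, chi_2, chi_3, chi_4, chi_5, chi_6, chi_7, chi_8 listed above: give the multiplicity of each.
Multiplicities: chi_1: 0, chi_2: 3, chi_3: 2, chi_4: 0, chi_5: 1, chi_6: 1, chi_7: 1, chi_8: 0.

Reasoning: Use <chi_rho, chi> = (1/|G|) sum_C |C| * chi_rho(C) * conj(chi(C)) with |G| = 20 for each irreducible chi in the table:
  <chi_rho, chi_1> = (1/20)[1*(11)*conj(1) + 1*(-1)*conj(1) + 2*(sqrt(5)/2 + 3/2)*conj(1) + 2*(7/2 - sqrt(5)/2)*conj(1) + 2*(3/2 - sqrt(5)/2)*conj(1) + 2*(sqrt(5)/2 + 7/2)*conj(1) + 5*(-1)*conj(1) + 5*(-5)*conj(1)]
      = (1/20)[(11) + (-1) + (sqrt(5) + 3) + (7 - sqrt(5)) + (3 - sqrt(5)) + (sqrt(5) + 7) + (-5) + (-25)] = 0/20 = 0
  <chi_rho, chi_2> = (1/20)[1*(11)*conj(1) + 1*(-1)*conj(1) + 2*(sqrt(5)/2 + 3/2)*conj(1) + 2*(7/2 - sqrt(5)/2)*conj(1) + 2*(3/2 - sqrt(5)/2)*conj(1) + 2*(sqrt(5)/2 + 7/2)*conj(1) + 5*(-1)*conj(-1) + 5*(-5)*conj(-1)]
      = (1/20)[(11) + (-1) + (sqrt(5) + 3) + (7 - sqrt(5)) + (3 - sqrt(5)) + (sqrt(5) + 7) + (5) + (25)] = 60/20 = 3
  <chi_rho, chi_3> = (1/20)[1*(11)*conj(1) + 1*(-1)*conj(-1) + 2*(sqrt(5)/2 + 3/2)*conj(-1) + 2*(7/2 - sqrt(5)/2)*conj(1) + 2*(3/2 - sqrt(5)/2)*conj(-1) + 2*(sqrt(5)/2 + 7/2)*conj(1) + 5*(-1)*conj(1) + 5*(-5)*conj(-1)]
      = (1/20)[(11) + (1) + (-3 - sqrt(5)) + (7 - sqrt(5)) + (-3 + sqrt(5)) + (sqrt(5) + 7) + (-5) + (25)] = 40/20 = 2
  <chi_rho, chi_4> = (1/20)[1*(11)*conj(1) + 1*(-1)*conj(-1) + 2*(sqrt(5)/2 + 3/2)*conj(-1) + 2*(7/2 - sqrt(5)/2)*conj(1) + 2*(3/2 - sqrt(5)/2)*conj(-1) + 2*(sqrt(5)/2 + 7/2)*conj(1) + 5*(-1)*conj(-1) + 5*(-5)*conj(1)]
      = (1/20)[(11) + (1) + (-3 - sqrt(5)) + (7 - sqrt(5)) + (-3 + sqrt(5)) + (sqrt(5) + 7) + (5) + (-25)] = 0/20 = 0
  <chi_rho, chi_5> = (1/20)[1*(11)*conj(2) + 1*(-1)*conj(-2) + 2*(sqrt(5)/2 + 3/2)*conj(1/2 + sqrt(5)/2) + 2*(7/2 - sqrt(5)/2)*conj(-1/2 + sqrt(5)/2) + 2*(3/2 - sqrt(5)/2)*conj(1/2 - sqrt(5)/2) + 2*(sqrt(5)/2 + 7/2)*conj(-sqrt(5)/2 - 1/2) + 5*(-1)*conj(0) + 5*(-5)*conj(0)]
      = (1/20)[(22) + (2) + (4 + 2*sqrt(5)) + (-6 + 4*sqrt(5)) + (4 - 2*sqrt(5)) + (-4*sqrt(5) - 6) + (0) + (0)] = 20/20 = 1
  <chi_rho, chi_6> = (1/20)[1*(11)*conj(2) + 1*(-1)*conj(2) + 2*(sqrt(5)/2 + 3/2)*conj(-1/2 + sqrt(5)/2) + 2*(7/2 - sqrt(5)/2)*conj(-sqrt(5)/2 - 1/2) + 2*(3/2 - sqrt(5)/2)*conj(-sqrt(5)/2 - 1/2) + 2*(sqrt(5)/2 + 7/2)*conj(-1/2 + sqrt(5)/2) + 5*(-1)*conj(0) + 5*(-5)*conj(0)]
      = (1/20)[(22) + (-2) + (1 + sqrt(5)) + (-3*sqrt(5) - 1) + (1 - sqrt(5)) + (-1 + 3*sqrt(5)) + (0) + (0)] = 20/20 = 1
  <chi_rho, chi_7> = (1/20)[1*(11)*conj(2) + 1*(-1)*conj(-2) + 2*(sqrt(5)/2 + 3/2)*conj(1/2 - sqrt(5)/2) + 2*(7/2 - sqrt(5)/2)*conj(-sqrt(5)/2 - 1/2) + 2*(3/2 - sqrt(5)/2)*conj(1/2 + sqrt(5)/2) + 2*(sqrt(5)/2 + 7/2)*conj(-1/2 + sqrt(5)/2) + 5*(-1)*conj(0) + 5*(-5)*conj(0)]
      = (1/20)[(22) + (2) + (-sqrt(5) - 1) + (-3*sqrt(5) - 1) + (-1 + sqrt(5)) + (-1 + 3*sqrt(5)) + (0) + (0)] = 20/20 = 1
  <chi_rho, chi_8> = (1/20)[1*(11)*conj(2) + 1*(-1)*conj(2) + 2*(sqrt(5)/2 + 3/2)*conj(-sqrt(5)/2 - 1/2) + 2*(7/2 - sqrt(5)/2)*conj(-1/2 + sqrt(5)/2) + 2*(3/2 - sqrt(5)/2)*conj(-1/2 + sqrt(5)/2) + 2*(sqrt(5)/2 + 7/2)*conj(-sqrt(5)/2 - 1/2) + 5*(-1)*conj(0) + 5*(-5)*conj(0)]
      = (1/20)[(22) + (-2) + (-2*sqrt(5) - 4) + (-6 + 4*sqrt(5)) + (-4 + 2*sqrt(5)) + (-4*sqrt(5) - 6) + (0) + (0)] = 0/20 = 0
Dimension check: dim(rho) = sum (mult * dim) = 0*1 + 3*1 + 2*1 + 0*1 + 1*2 + 1*2 + 1*2 + 0*2 = 11 = chi_rho(e) = 11.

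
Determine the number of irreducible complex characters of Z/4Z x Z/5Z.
20

Reasoning: The number of irreducible complex representations of a finite group equals its number of conjugacy classes. Z/4Z x Z/5Z is abelian of order 20, so every element is its own conjugacy class: 20 classes, so Z/4Z x Z/5Z (order 20) has exactly 20 irreducible complex representations.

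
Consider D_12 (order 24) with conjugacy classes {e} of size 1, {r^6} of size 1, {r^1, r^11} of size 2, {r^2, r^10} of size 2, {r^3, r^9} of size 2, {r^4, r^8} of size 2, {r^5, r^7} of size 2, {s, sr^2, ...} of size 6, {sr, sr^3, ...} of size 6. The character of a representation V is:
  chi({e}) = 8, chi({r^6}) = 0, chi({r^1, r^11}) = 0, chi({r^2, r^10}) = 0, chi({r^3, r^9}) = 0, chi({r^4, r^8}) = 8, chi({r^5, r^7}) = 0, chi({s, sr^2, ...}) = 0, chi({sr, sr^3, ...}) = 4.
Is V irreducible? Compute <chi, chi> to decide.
Not irreducible (reducible): <chi, chi> = 12 > 1.

Justification: <chi, chi> = (1/|G|) sum_C |C| * |chi(C)|^2 = (1/24)[1*|8|^2 + 1*|0|^2 + 2*|0|^2 + 2*|0|^2 + 2*|0|^2 + 2*|8|^2 + 2*|0|^2 + 6*|0|^2 + 6*|4|^2]
  = (1/24)[(64) + (0) + (0) + (0) + (0) + (128) + (0) + (0) + (96)] = 288/24 = 12.
A character is irreducible iff <chi, chi> = 1, so this representation is reducible.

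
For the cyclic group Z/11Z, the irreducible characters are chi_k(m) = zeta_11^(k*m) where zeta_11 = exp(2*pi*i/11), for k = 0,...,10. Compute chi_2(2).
chi_2(2) = zeta_11^4 = exp(8*I*pi/11)

Reasoning: chi_2(2) = zeta_11^(2*2) = zeta_11^4. Since zeta_11^11 = 1, this equals zeta_11^4 = exp(2*pi*i*4/11) = exp(8*I*pi/11).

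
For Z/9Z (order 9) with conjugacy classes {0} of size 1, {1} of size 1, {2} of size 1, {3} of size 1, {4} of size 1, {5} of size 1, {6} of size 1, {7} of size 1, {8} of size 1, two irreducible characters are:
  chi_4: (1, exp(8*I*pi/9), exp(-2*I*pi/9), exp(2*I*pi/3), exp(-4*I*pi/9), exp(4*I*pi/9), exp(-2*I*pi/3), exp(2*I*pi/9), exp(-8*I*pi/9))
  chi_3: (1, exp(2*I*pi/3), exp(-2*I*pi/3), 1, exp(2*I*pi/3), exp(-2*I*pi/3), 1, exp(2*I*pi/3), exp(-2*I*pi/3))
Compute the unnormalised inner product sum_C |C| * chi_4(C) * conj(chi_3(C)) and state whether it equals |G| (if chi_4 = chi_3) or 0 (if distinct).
Sum = 0; so <chi_4, chi_3> = 0 (distinct irreducibles are orthogonal).

Reasoning: Compute term by term over conjugacy classes (|C| * chi_4(C) * conj(chi_3(C))):
  1*(1)*conj(1) + 1*(exp(8*I*pi/9))*conj(exp(2*I*pi/3)) + 1*(exp(-2*I*pi/9))*conj(exp(-2*I*pi/3)) + 1*(exp(2*I*pi/3))*conj(1) + 1*(exp(-4*I*pi/9))*conj(exp(2*I*pi/3)) + 1*(exp(4*I*pi/9))*conj(exp(-2*I*pi/3)) + 1*(exp(-2*I*pi/3))*conj(1) + 1*(exp(2*I*pi/9))*conj(exp(2*I*pi/3)) + 1*(exp(-8*I*pi/9))*conj(exp(-2*I*pi/3))
  = (1) + (exp(2*I*pi/9)) + (exp(4*I*pi/9)) + (exp(2*I*pi/3)) + (exp(8*I*pi/9)) + (exp(-8*I*pi/9)) + (exp(-2*I*pi/3)) + (exp(-4*I*pi/9)) + (exp(-2*I*pi/9))
  = 0.
(Exp terms are combined using exp(i*s)*conj(exp(i*t)) = exp(i*(s-t)), and sums of them are collapsed using the identity that for every m > 1 the m distinct m-th roots of unity sum to 0, e.g. 1 + exp(2*I*pi/3) + exp(-2*I*pi/3) = 0.)
Dividing by |G| = 9 gives 0/9 = 0, matching the row-orthogonality relation <chi_4, chi_3> = [chi_4 = chi_3].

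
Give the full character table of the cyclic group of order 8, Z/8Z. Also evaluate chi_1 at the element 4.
Character table of Z/8Z (irreps indexed chi_0,...,chi_7 with chi_k(m) = zeta_8^(k*m), zeta_8 = exp(2*pi*i/8)):
  irrep \ class  {0} (size 1)  {1} (size 1)    {2} (size 1)  {3} (size 1)    {4} (size 1)  {5} (size 1)    {6} (size 1)  {7} (size 1)  
  chi_0          1             1               1             1               1             1               1             1             
  chi_1          1             exp(I*pi/4)     I             exp(3*I*pi/4)   -1            exp(-3*I*pi/4)  -I            exp(-I*pi/4)  
  chi_2          1             I               -1            -I              1             I               -1            -I            
  chi_3          1             exp(3*I*pi/4)   -I            exp(I*pi/4)     -1            exp(-I*pi/4)    I             exp(-3*I*pi/4)
  chi_4          1             -1              1             -1              1             -1              1             -1            
  chi_5          1             exp(-3*I*pi/4)  I             exp(-I*pi/4)    -1            exp(I*pi/4)     -I            exp(3*I*pi/4) 
  chi_6          1             -I              -1            I               1             -I              -1            I             
  chi_7          1             exp(-I*pi/4)    -I            exp(-3*I*pi/4)  -1            exp(3*I*pi/4)   I             exp(I*pi/4)   

Spot check: chi_1(4) = zeta_8^(1*4) = zeta_8^4 = -1.

Why: Z/8Z is abelian, so all 8 irreducible complex representations are 1-dimensional. They are given by chi_k(m) = zeta_8^(k*m) for k = 0,...,7. Row orthogonality: sum_m chi_k(m) conj(chi_l(m)) = 8 * [k = l].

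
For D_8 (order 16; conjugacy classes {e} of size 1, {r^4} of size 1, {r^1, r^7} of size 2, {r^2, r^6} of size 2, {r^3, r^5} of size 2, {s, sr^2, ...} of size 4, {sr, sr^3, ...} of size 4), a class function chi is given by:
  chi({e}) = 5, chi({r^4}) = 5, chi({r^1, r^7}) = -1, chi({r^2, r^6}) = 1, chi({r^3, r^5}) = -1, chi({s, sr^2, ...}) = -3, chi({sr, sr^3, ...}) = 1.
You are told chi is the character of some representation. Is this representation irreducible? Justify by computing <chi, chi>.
Not irreducible (reducible): <chi, chi> = 6 > 1.

Solution. <chi, chi> = (1/|G|) sum_C |C| * |chi(C)|^2 = (1/16)[1*|5|^2 + 1*|5|^2 + 2*|-1|^2 + 2*|1|^2 + 2*|-1|^2 + 4*|-3|^2 + 4*|1|^2]
  = (1/16)[(25) + (25) + (2) + (2) + (2) + (36) + (4)] = 96/16 = 6.
A character is irreducible iff <chi, chi> = 1, so this representation is reducible.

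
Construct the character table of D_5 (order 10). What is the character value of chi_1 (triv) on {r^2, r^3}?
Conjugacy classes: {e} of size 1, {r^1, r^4} of size 2, {r^2, r^3} of size 2, {s, sr, ..., sr^4} of size 5.
Character table:
  irrep \ class              {e} (size 1)  {r^1, r^4} (size 2)  {r^2, r^3} (size 2)  {s, sr, ..., sr^4} (size 5)
  chi_1 (triv)               1             1                    1                    1                          
  chi_2 (sign: r->1, s->-1)  1             1                    1                    -1                         
  chi_3 (2d, j=1)            2             -1/2 + sqrt(5)/2     -sqrt(5)/2 - 1/2     0                          
  chi_4 (2d, j=2)            2             -sqrt(5)/2 - 1/2     -1/2 + sqrt(5)/2     0                          

Spot check: chi_1 (triv) on {r^2, r^3} = 1.

Why: D_5 has order 2*5 = 10 with 4 conjugacy classes, hence 4 irreducibles. Sum of squared dims 1 + 1 + 4 + 4 = 10 = |G|. Linear characters come from the abelianisation; the 2-dimensional irreps have character r^k -> 2*cos(2*pi*j*k/5), reflections -> 0.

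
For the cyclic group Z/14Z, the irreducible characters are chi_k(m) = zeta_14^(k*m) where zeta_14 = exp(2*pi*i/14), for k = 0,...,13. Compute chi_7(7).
chi_7(7) = zeta_14^49 = -1

chi_7(7) = zeta_14^(7*7) = zeta_14^49. Since zeta_14^14 = 1, this equals zeta_14^7 = exp(2*pi*i*7/14) = -1.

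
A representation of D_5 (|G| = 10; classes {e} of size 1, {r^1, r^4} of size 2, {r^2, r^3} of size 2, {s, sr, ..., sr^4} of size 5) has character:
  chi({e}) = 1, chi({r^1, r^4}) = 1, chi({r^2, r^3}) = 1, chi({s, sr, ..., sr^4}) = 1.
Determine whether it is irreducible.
Irreducible: <chi, chi> = 1.

Derivation: <chi, chi> = (1/|G|) sum_C |C| * |chi(C)|^2 = (1/10)[1*|1|^2 + 2*|1|^2 + 2*|1|^2 + 5*|1|^2]
  = (1/10)[(1) + (2) + (2) + (5)] = 10/10 = 1.
A character is irreducible iff <chi, chi> = 1, so this representation is irreducible.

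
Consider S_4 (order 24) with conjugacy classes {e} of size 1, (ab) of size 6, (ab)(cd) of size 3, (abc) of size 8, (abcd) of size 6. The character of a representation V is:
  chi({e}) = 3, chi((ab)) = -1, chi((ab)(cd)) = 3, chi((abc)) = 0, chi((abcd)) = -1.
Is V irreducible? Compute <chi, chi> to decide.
Not irreducible (reducible): <chi, chi> = 2 > 1.

Reasoning: <chi, chi> = (1/|G|) sum_C |C| * |chi(C)|^2 = (1/24)[1*|3|^2 + 6*|-1|^2 + 3*|3|^2 + 8*|0|^2 + 6*|-1|^2]
  = (1/24)[(9) + (6) + (27) + (0) + (6)] = 48/24 = 2.
A character is irreducible iff <chi, chi> = 1, so this representation is reducible.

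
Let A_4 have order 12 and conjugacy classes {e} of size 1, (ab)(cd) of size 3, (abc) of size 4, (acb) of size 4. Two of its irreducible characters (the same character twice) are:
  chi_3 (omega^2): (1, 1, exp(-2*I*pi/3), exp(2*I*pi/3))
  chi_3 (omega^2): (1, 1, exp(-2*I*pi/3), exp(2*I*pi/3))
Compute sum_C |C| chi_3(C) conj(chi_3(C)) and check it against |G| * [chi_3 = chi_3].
Sum = 12 = |G| = 12; so <chi_3, chi_3> = 1 (norm-1 confirms irreducibility).

Details: Compute term by term over conjugacy classes (|C| * chi_3(C) * conj(chi_3(C))):
  1*(1)*conj(1) + 3*(1)*conj(1) + 4*(exp(-2*I*pi/3))*conj(exp(-2*I*pi/3)) + 4*(exp(2*I*pi/3))*conj(exp(2*I*pi/3))
  = (1) + (3) + (4) + (4)
  = 12.
(Exp terms are combined using exp(i*s)*conj(exp(i*t)) = exp(i*(s-t)), and sums of them are collapsed using the identity that for every m > 1 the m distinct m-th roots of unity sum to 0, e.g. 1 + exp(2*I*pi/3) + exp(-2*I*pi/3) = 0.)
Dividing by |G| = 12 gives 12/12 = 1, matching the row-orthogonality relation <chi_3, chi_3> = [chi_3 = chi_3].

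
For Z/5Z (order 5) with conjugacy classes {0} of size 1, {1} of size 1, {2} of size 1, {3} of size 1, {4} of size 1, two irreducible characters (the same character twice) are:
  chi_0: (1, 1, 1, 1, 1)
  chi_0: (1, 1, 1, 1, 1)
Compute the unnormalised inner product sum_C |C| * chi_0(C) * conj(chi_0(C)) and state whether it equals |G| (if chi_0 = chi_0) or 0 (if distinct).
Sum = 5 = |G| = 5; so <chi_0, chi_0> = 1 (norm-1 confirms irreducibility).

Why: Compute term by term over conjugacy classes (|C| * chi_0(C) * conj(chi_0(C))):
  1*(1)*conj(1) + 1*(1)*conj(1) + 1*(1)*conj(1) + 1*(1)*conj(1) + 1*(1)*conj(1)
  = (1) + (1) + (1) + (1) + (1)
  = 5.
(Exp terms are combined using exp(i*s)*conj(exp(i*t)) = exp(i*(s-t)), and sums of them are collapsed using the identity that for every m > 1 the m distinct m-th roots of unity sum to 0, e.g. 1 + exp(2*I*pi/3) + exp(-2*I*pi/3) = 0.)
Dividing by |G| = 5 gives 5/5 = 1, matching the row-orthogonality relation <chi_0, chi_0> = [chi_0 = chi_0].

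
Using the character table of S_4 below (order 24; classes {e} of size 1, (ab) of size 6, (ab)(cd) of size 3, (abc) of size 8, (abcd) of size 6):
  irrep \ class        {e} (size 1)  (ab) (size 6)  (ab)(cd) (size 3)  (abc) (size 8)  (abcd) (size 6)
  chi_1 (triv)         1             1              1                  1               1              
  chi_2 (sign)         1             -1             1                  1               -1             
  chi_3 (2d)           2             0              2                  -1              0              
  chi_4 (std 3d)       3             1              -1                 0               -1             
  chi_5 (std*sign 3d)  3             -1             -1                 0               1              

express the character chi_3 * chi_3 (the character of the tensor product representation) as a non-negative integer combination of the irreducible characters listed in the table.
chi_3 tensor chi_3 = chi_1 + chi_2 + chi_3 (all other irreducibles have multiplicity 0).

Reasoning: The character of a tensor product is the pointwise product (chi_3 * chi_3)(C) = chi_3(C) * chi_3(C):
  {e}: (2)*(2), (ab): (0)*(0), (ab)(cd): (2)*(2), (abc): (-1)*(-1), (abcd): (0)*(0)
so (chi_3 * chi_3) takes values
  {e} -> 4, (ab) -> 0, (ab)(cd) -> 4, (abc) -> 1, (abcd) -> 0.
Now take the inner product of this character with each irreducible chi from the table, <chi_3*chi_3, chi> = (1/24) sum_C |C| (chi_3*chi_3)(C) conj(chi(C)):
  <chi_3*chi_3, chi_1> = (1/24)[1*(4)*conj(1) + 6*(0)*conj(1) + 3*(4)*conj(1) + 8*(1)*conj(1) + 6*(0)*conj(1)]
      = (1/24)[(4) + (0) + (12) + (8) + (0)] = 24/24 = 1
  <chi_3*chi_3, chi_2> = (1/24)[1*(4)*conj(1) + 6*(0)*conj(-1) + 3*(4)*conj(1) + 8*(1)*conj(1) + 6*(0)*conj(-1)]
      = (1/24)[(4) + (0) + (12) + (8) + (0)] = 24/24 = 1
  <chi_3*chi_3, chi_3> = (1/24)[1*(4)*conj(2) + 6*(0)*conj(0) + 3*(4)*conj(2) + 8*(1)*conj(-1) + 6*(0)*conj(0)]
      = (1/24)[(8) + (0) + (24) + (-8) + (0)] = 24/24 = 1
  <chi_3*chi_3, chi_4> = (1/24)[1*(4)*conj(3) + 6*(0)*conj(1) + 3*(4)*conj(-1) + 8*(1)*conj(0) + 6*(0)*conj(-1)]
      = (1/24)[(12) + (0) + (-12) + (0) + (0)] = 0/24 = 0
  <chi_3*chi_3, chi_5> = (1/24)[1*(4)*conj(3) + 6*(0)*conj(-1) + 3*(4)*conj(-1) + 8*(1)*conj(0) + 6*(0)*conj(1)]
      = (1/24)[(12) + (0) + (-12) + (0) + (0)] = 0/24 = 0
Hence the multiplicities are chi_1: 1, chi_2: 1, chi_3: 1. Dimension check: dim(chi_3)*dim(chi_3) = 2*2 = 4 and sum (mult * dim) = 1*1 + 1*1 + 1*2 = 4.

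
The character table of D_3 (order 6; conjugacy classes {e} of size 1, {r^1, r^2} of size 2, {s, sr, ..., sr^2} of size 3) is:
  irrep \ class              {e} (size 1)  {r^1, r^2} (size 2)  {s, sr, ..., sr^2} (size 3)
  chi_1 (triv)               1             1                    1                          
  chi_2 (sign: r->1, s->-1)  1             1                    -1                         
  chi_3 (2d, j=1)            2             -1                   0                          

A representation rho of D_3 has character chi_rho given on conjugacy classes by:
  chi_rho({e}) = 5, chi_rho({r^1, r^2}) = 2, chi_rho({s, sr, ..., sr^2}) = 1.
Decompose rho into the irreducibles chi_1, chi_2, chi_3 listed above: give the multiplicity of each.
Multiplicities: chi_1: 2, chi_2: 1, chi_3: 1.

Argument: Use <chi_rho, chi> = (1/|G|) sum_C |C| * chi_rho(C) * conj(chi(C)) with |G| = 6 for each irreducible chi in the table:
  <chi_rho, chi_1> = (1/6)[1*(5)*conj(1) + 2*(2)*conj(1) + 3*(1)*conj(1)]
      = (1/6)[(5) + (4) + (3)] = 12/6 = 2
  <chi_rho, chi_2> = (1/6)[1*(5)*conj(1) + 2*(2)*conj(1) + 3*(1)*conj(-1)]
      = (1/6)[(5) + (4) + (-3)] = 6/6 = 1
  <chi_rho, chi_3> = (1/6)[1*(5)*conj(2) + 2*(2)*conj(-1) + 3*(1)*conj(0)]
      = (1/6)[(10) + (-4) + (0)] = 6/6 = 1
Dimension check: dim(rho) = sum (mult * dim) = 2*1 + 1*1 + 1*2 = 5 = chi_rho(e) = 5.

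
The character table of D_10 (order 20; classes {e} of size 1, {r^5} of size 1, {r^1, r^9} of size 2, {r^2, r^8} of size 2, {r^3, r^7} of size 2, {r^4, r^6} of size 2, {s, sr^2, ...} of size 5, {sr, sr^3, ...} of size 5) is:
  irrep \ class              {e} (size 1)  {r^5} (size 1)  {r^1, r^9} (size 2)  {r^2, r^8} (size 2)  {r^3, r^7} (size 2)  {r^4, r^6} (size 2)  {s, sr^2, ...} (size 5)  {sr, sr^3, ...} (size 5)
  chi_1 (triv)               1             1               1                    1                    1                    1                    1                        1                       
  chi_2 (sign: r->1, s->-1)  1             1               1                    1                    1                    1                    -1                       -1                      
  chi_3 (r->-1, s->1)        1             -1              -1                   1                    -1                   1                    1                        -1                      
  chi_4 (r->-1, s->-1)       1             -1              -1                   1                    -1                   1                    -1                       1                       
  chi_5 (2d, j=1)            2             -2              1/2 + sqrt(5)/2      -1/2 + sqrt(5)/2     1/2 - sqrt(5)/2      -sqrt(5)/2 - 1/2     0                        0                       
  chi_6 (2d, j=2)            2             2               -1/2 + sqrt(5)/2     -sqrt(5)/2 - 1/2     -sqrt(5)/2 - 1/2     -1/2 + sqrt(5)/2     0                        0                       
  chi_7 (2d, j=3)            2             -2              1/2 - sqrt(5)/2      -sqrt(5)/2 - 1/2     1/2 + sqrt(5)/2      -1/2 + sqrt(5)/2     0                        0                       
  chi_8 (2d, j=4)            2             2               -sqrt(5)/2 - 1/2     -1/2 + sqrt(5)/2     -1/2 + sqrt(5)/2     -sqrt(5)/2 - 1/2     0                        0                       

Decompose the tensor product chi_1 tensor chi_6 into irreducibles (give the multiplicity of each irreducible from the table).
chi_1 tensor chi_6 = chi_6 (all other irreducibles have multiplicity 0).

Justification: The character of a tensor product is the pointwise product (chi_1 * chi_6)(C) = chi_1(C) * chi_6(C):
  {e}: (1)*(2), {r^5}: (1)*(2), {r^1, r^9}: (1)*(-1/2 + sqrt(5)/2), {r^2, r^8}: (1)*(-sqrt(5)/2 - 1/2), {r^3, r^7}: (1)*(-sqrt(5)/2 - 1/2), {r^4, r^6}: (1)*(-1/2 + sqrt(5)/2), {s, sr^2, ...}: (1)*(0), {sr, sr^3, ...}: (1)*(0)
so (chi_1 * chi_6) takes values
  {e} -> 2, {r^5} -> 2, {r^1, r^9} -> -1/2 + sqrt(5)/2, {r^2, r^8} -> -sqrt(5)/2 - 1/2, {r^3, r^7} -> -sqrt(5)/2 - 1/2, {r^4, r^6} -> -1/2 + sqrt(5)/2, {s, sr^2, ...} -> 0, {sr, sr^3, ...} -> 0.
Now take the inner product of this character with each irreducible chi from the table, <chi_1*chi_6, chi> = (1/20) sum_C |C| (chi_1*chi_6)(C) conj(chi(C)):
  <chi_1*chi_6, chi_1> = (1/20)[1*(2)*conj(1) + 1*(2)*conj(1) + 2*(-1/2 + sqrt(5)/2)*conj(1) + 2*(-sqrt(5)/2 - 1/2)*conj(1) + 2*(-sqrt(5)/2 - 1/2)*conj(1) + 2*(-1/2 + sqrt(5)/2)*conj(1) + 5*(0)*conj(1) + 5*(0)*conj(1)]
      = (1/20)[(2) + (2) + (-1 + sqrt(5)) + (-sqrt(5) - 1) + (-sqrt(5) - 1) + (-1 + sqrt(5)) + (0) + (0)] = 0/20 = 0
  <chi_1*chi_6, chi_2> = (1/20)[1*(2)*conj(1) + 1*(2)*conj(1) + 2*(-1/2 + sqrt(5)/2)*conj(1) + 2*(-sqrt(5)/2 - 1/2)*conj(1) + 2*(-sqrt(5)/2 - 1/2)*conj(1) + 2*(-1/2 + sqrt(5)/2)*conj(1) + 5*(0)*conj(-1) + 5*(0)*conj(-1)]
      = (1/20)[(2) + (2) + (-1 + sqrt(5)) + (-sqrt(5) - 1) + (-sqrt(5) - 1) + (-1 + sqrt(5)) + (0) + (0)] = 0/20 = 0
  <chi_1*chi_6, chi_3> = (1/20)[1*(2)*conj(1) + 1*(2)*conj(-1) + 2*(-1/2 + sqrt(5)/2)*conj(-1) + 2*(-sqrt(5)/2 - 1/2)*conj(1) + 2*(-sqrt(5)/2 - 1/2)*conj(-1) + 2*(-1/2 + sqrt(5)/2)*conj(1) + 5*(0)*conj(1) + 5*(0)*conj(-1)]
      = (1/20)[(2) + (-2) + (1 - sqrt(5)) + (-sqrt(5) - 1) + (1 + sqrt(5)) + (-1 + sqrt(5)) + (0) + (0)] = 0/20 = 0
  <chi_1*chi_6, chi_4> = (1/20)[1*(2)*conj(1) + 1*(2)*conj(-1) + 2*(-1/2 + sqrt(5)/2)*conj(-1) + 2*(-sqrt(5)/2 - 1/2)*conj(1) + 2*(-sqrt(5)/2 - 1/2)*conj(-1) + 2*(-1/2 + sqrt(5)/2)*conj(1) + 5*(0)*conj(-1) + 5*(0)*conj(1)]
      = (1/20)[(2) + (-2) + (1 - sqrt(5)) + (-sqrt(5) - 1) + (1 + sqrt(5)) + (-1 + sqrt(5)) + (0) + (0)] = 0/20 = 0
  <chi_1*chi_6, chi_5> = (1/20)[1*(2)*conj(2) + 1*(2)*conj(-2) + 2*(-1/2 + sqrt(5)/2)*conj(1/2 + sqrt(5)/2) + 2*(-sqrt(5)/2 - 1/2)*conj(-1/2 + sqrt(5)/2) + 2*(-sqrt(5)/2 - 1/2)*conj(1/2 - sqrt(5)/2) + 2*(-1/2 + sqrt(5)/2)*conj(-sqrt(5)/2 - 1/2) + 5*(0)*conj(0) + 5*(0)*conj(0)]
      = (1/20)[(4) + (-4) + (2) + (-2) + (2) + (-2) + (0) + (0)] = 0/20 = 0
  <chi_1*chi_6, chi_6> = (1/20)[1*(2)*conj(2) + 1*(2)*conj(2) + 2*(-1/2 + sqrt(5)/2)*conj(-1/2 + sqrt(5)/2) + 2*(-sqrt(5)/2 - 1/2)*conj(-sqrt(5)/2 - 1/2) + 2*(-sqrt(5)/2 - 1/2)*conj(-sqrt(5)/2 - 1/2) + 2*(-1/2 + sqrt(5)/2)*conj(-1/2 + sqrt(5)/2) + 5*(0)*conj(0) + 5*(0)*conj(0)]
      = (1/20)[(4) + (4) + (3 - sqrt(5)) + (sqrt(5) + 3) + (sqrt(5) + 3) + (3 - sqrt(5)) + (0) + (0)] = 20/20 = 1
  <chi_1*chi_6, chi_7> = (1/20)[1*(2)*conj(2) + 1*(2)*conj(-2) + 2*(-1/2 + sqrt(5)/2)*conj(1/2 - sqrt(5)/2) + 2*(-sqrt(5)/2 - 1/2)*conj(-sqrt(5)/2 - 1/2) + 2*(-sqrt(5)/2 - 1/2)*conj(1/2 + sqrt(5)/2) + 2*(-1/2 + sqrt(5)/2)*conj(-1/2 + sqrt(5)/2) + 5*(0)*conj(0) + 5*(0)*conj(0)]
      = (1/20)[(4) + (-4) + (-3 + sqrt(5)) + (sqrt(5) + 3) + (-3 - sqrt(5)) + (3 - sqrt(5)) + (0) + (0)] = 0/20 = 0
  <chi_1*chi_6, chi_8> = (1/20)[1*(2)*conj(2) + 1*(2)*conj(2) + 2*(-1/2 + sqrt(5)/2)*conj(-sqrt(5)/2 - 1/2) + 2*(-sqrt(5)/2 - 1/2)*conj(-1/2 + sqrt(5)/2) + 2*(-sqrt(5)/2 - 1/2)*conj(-1/2 + sqrt(5)/2) + 2*(-1/2 + sqrt(5)/2)*conj(-sqrt(5)/2 - 1/2) + 5*(0)*conj(0) + 5*(0)*conj(0)]
      = (1/20)[(4) + (4) + (-2) + (-2) + (-2) + (-2) + (0) + (0)] = 0/20 = 0
Hence the multiplicities are chi_6: 1. Dimension check: dim(chi_1)*dim(chi_6) = 1*2 = 2 and sum (mult * dim) = 1*2 = 2.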